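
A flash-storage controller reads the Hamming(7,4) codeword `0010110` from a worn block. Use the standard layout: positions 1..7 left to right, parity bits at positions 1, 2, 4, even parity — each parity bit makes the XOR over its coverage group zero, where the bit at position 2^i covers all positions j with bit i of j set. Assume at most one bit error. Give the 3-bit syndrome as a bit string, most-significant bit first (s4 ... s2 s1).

s1: b1⊕b3⊕b5⊕b7 = 0⊕1⊕1⊕0 = 0
s2: b2⊕b3⊕b6⊕b7 = 0⊕1⊕1⊕0 = 0
s4: b4⊕b5⊕b6⊕b7 = 0⊕1⊕1⊕0 = 0
Syndrome (s4...s1) = 000 → position 0 (no error).

000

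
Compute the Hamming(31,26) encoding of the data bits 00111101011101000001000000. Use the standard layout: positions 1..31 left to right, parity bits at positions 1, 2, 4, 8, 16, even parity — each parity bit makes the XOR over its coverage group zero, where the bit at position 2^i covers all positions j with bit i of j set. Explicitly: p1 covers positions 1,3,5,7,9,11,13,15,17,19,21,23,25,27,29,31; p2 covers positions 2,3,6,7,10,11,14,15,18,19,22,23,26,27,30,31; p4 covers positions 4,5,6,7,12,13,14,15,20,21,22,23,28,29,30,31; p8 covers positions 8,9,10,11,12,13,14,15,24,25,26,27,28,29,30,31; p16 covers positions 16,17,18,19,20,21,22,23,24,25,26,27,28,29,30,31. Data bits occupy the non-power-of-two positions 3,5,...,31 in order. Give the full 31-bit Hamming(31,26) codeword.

0001011011010111101000001000000

Place data bits at non-power-of-two positions: b3=0, b5=0, b6=1, b7=1, b9=1, b10=1, b11=0, b12=1, b13=0, b14=1, b15=1, b17=1, b18=0, b19=1, b20=0, b21=0, b22=0, b23=0, b24=0, b25=1, b26=0, b27=0, b28=0, b29=0, b30=0, b31=0.
p1 = XOR of data positions {3,5,7,9,11,13,15,17,19,21,23,25,27,29,31} = 0⊕0⊕1⊕1⊕0⊕0⊕1⊕1⊕1⊕0⊕0⊕1⊕0⊕0⊕0 = 0
p2 = XOR of data positions {3,6,7,10,11,14,15,18,19,22,23,26,27,30,31} = 0⊕1⊕1⊕1⊕0⊕1⊕1⊕0⊕1⊕0⊕0⊕0⊕0⊕0⊕0 = 0
p4 = XOR of data positions {5,6,7,12,13,14,15,20,21,22,23,28,29,30,31} = 0⊕1⊕1⊕1⊕0⊕1⊕1⊕0⊕0⊕0⊕0⊕0⊕0⊕0⊕0 = 1
p8 = XOR of data positions {9,10,11,12,13,14,15,24,25,26,27,28,29,30,31} = 1⊕1⊕0⊕1⊕0⊕1⊕1⊕0⊕1⊕0⊕0⊕0⊕0⊕0⊕0 = 0
p16 = XOR of data positions {17,18,19,20,21,22,23,24,25,26,27,28,29,30,31} = 1⊕0⊕1⊕0⊕0⊕0⊕0⊕0⊕1⊕0⊕0⊕0⊕0⊕0⊕0 = 1
Codeword b1..b31 = 0001011011010111101000001000000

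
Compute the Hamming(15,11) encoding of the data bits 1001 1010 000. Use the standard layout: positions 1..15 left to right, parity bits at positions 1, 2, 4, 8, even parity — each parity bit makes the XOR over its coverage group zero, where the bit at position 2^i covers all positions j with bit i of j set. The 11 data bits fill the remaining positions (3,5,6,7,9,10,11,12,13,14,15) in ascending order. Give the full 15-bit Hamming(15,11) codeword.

011100101010000

Place data bits at non-power-of-two positions: b3=1, b5=0, b6=0, b7=1, b9=1, b10=0, b11=1, b12=0, b13=0, b14=0, b15=0.
p1 = XOR of data positions {3,5,7,9,11,13,15} = 1⊕0⊕1⊕1⊕1⊕0⊕0 = 0
p2 = XOR of data positions {3,6,7,10,11,14,15} = 1⊕0⊕1⊕0⊕1⊕0⊕0 = 1
p4 = XOR of data positions {5,6,7,12,13,14,15} = 0⊕0⊕1⊕0⊕0⊕0⊕0 = 1
p8 = XOR of data positions {9,10,11,12,13,14,15} = 1⊕0⊕1⊕0⊕0⊕0⊕0 = 0
Codeword b1..b15 = 011100101010000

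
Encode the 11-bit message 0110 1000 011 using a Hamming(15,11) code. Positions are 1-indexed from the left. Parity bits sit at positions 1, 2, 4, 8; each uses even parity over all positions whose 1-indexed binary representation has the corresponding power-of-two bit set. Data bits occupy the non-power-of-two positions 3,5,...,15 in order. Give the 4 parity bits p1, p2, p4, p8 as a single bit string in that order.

Place data bits at non-power-of-two positions: b3=0, b5=1, b6=1, b7=0, b9=1, b10=0, b11=0, b12=0, b13=0, b14=1, b15=1.
p1 = XOR of data positions {3,5,7,9,11,13,15} = 0⊕1⊕0⊕1⊕0⊕0⊕1 = 1
p2 = XOR of data positions {3,6,7,10,11,14,15} = 0⊕1⊕0⊕0⊕0⊕1⊕1 = 1
p4 = XOR of data positions {5,6,7,12,13,14,15} = 1⊕1⊕0⊕0⊕0⊕1⊕1 = 0
p8 = XOR of data positions {9,10,11,12,13,14,15} = 1⊕0⊕0⊕0⊕0⊕1⊕1 = 1
Parity bits p1,p2,p4,p8 = 1101

1101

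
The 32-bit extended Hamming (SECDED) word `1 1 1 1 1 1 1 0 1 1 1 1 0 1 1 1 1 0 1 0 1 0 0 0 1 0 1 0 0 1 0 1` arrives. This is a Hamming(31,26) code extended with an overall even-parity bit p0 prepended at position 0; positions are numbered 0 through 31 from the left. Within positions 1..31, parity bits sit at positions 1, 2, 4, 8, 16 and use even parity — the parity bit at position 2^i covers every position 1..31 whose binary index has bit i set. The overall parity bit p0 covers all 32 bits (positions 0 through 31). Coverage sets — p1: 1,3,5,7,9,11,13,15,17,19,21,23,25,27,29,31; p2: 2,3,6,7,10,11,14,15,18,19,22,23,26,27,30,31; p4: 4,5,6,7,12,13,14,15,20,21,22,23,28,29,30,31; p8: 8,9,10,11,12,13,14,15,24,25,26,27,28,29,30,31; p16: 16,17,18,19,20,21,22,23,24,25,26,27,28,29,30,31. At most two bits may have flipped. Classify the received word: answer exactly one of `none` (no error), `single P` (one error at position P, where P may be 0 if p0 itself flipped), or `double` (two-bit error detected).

single 29

s1: b1⊕b3⊕b5⊕b7⊕b9⊕b11⊕b13⊕b15⊕b17⊕b19⊕b21⊕b23⊕b25⊕b27⊕b29⊕b31 = 1⊕1⊕1⊕0⊕1⊕1⊕1⊕1⊕0⊕0⊕0⊕0⊕0⊕0⊕1⊕1 = 1
s2: b2⊕b3⊕b6⊕b7⊕b10⊕b11⊕b14⊕b15⊕b18⊕b19⊕b22⊕b23⊕b26⊕b27⊕b30⊕b31 = 1⊕1⊕1⊕0⊕1⊕1⊕1⊕1⊕1⊕0⊕0⊕0⊕1⊕0⊕0⊕1 = 0
s4: b4⊕b5⊕b6⊕b7⊕b12⊕b13⊕b14⊕b15⊕b20⊕b21⊕b22⊕b23⊕b28⊕b29⊕b30⊕b31 = 1⊕1⊕1⊕0⊕0⊕1⊕1⊕1⊕1⊕0⊕0⊕0⊕0⊕1⊕0⊕1 = 1
s8: b8⊕b9⊕b10⊕b11⊕b12⊕b13⊕b14⊕b15⊕b24⊕b25⊕b26⊕b27⊕b28⊕b29⊕b30⊕b31 = 1⊕1⊕1⊕1⊕0⊕1⊕1⊕1⊕1⊕0⊕1⊕0⊕0⊕1⊕0⊕1 = 1
s16: b16⊕b17⊕b18⊕b19⊕b20⊕b21⊕b22⊕b23⊕b24⊕b25⊕b26⊕b27⊕b28⊕b29⊕b30⊕b31 = 1⊕0⊕1⊕0⊕1⊕0⊕0⊕0⊕1⊕0⊕1⊕0⊕0⊕1⊕0⊕1 = 1
Syndrome (s16...s1) = 11101 → position 29.
Overall parity (XOR of all 32 bits, including p0): 1⊕1⊕1⊕1⊕1⊕1⊕1⊕0⊕1⊕1⊕1⊕1⊕0⊕1⊕1⊕1⊕1⊕0⊕1⊕0⊕1⊕0⊕0⊕0⊕1⊕0⊕1⊕0⊕0⊕1⊕0⊕1 = 1
Overall=1, syndrome position=29 → single-bit error at position 29.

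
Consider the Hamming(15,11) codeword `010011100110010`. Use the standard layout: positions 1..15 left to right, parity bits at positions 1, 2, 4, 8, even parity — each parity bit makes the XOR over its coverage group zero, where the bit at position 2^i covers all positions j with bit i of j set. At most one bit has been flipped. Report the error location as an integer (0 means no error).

9

s1: b1⊕b3⊕b5⊕b7⊕b9⊕b11⊕b13⊕b15 = 0⊕0⊕1⊕1⊕0⊕1⊕0⊕0 = 1
s2: b2⊕b3⊕b6⊕b7⊕b10⊕b11⊕b14⊕b15 = 1⊕0⊕1⊕1⊕1⊕1⊕1⊕0 = 0
s4: b4⊕b5⊕b6⊕b7⊕b12⊕b13⊕b14⊕b15 = 0⊕1⊕1⊕1⊕0⊕0⊕1⊕0 = 0
s8: b8⊕b9⊕b10⊕b11⊕b12⊕b13⊕b14⊕b15 = 0⊕0⊕1⊕1⊕0⊕0⊕1⊕0 = 1
Syndrome (s8...s1) = 1001 → position 9.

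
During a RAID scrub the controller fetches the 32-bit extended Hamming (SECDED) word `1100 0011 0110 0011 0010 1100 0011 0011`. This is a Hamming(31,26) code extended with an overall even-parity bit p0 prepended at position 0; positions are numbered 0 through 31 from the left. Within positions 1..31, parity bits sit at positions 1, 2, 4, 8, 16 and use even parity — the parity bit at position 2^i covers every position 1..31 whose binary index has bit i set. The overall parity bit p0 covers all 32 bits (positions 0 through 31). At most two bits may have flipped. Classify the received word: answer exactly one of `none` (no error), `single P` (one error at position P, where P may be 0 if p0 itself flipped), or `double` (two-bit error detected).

s1: b1⊕b3⊕b5⊕b7⊕b9⊕b11⊕b13⊕b15⊕b17⊕b19⊕b21⊕b23⊕b25⊕b27⊕b29⊕b31 = 1⊕0⊕0⊕1⊕1⊕0⊕0⊕1⊕0⊕0⊕1⊕0⊕0⊕1⊕0⊕1 = 1
s2: b2⊕b3⊕b6⊕b7⊕b10⊕b11⊕b14⊕b15⊕b18⊕b19⊕b22⊕b23⊕b26⊕b27⊕b30⊕b31 = 0⊕0⊕1⊕1⊕1⊕0⊕1⊕1⊕1⊕0⊕0⊕0⊕1⊕1⊕1⊕1 = 0
s4: b4⊕b5⊕b6⊕b7⊕b12⊕b13⊕b14⊕b15⊕b20⊕b21⊕b22⊕b23⊕b28⊕b29⊕b30⊕b31 = 0⊕0⊕1⊕1⊕0⊕0⊕1⊕1⊕1⊕1⊕0⊕0⊕0⊕0⊕1⊕1 = 0
s8: b8⊕b9⊕b10⊕b11⊕b12⊕b13⊕b14⊕b15⊕b24⊕b25⊕b26⊕b27⊕b28⊕b29⊕b30⊕b31 = 0⊕1⊕1⊕0⊕0⊕0⊕1⊕1⊕0⊕0⊕1⊕1⊕0⊕0⊕1⊕1 = 0
s16: b16⊕b17⊕b18⊕b19⊕b20⊕b21⊕b22⊕b23⊕b24⊕b25⊕b26⊕b27⊕b28⊕b29⊕b30⊕b31 = 0⊕0⊕1⊕0⊕1⊕1⊕0⊕0⊕0⊕0⊕1⊕1⊕0⊕0⊕1⊕1 = 1
Syndrome (s16...s1) = 10001 → position 17.
Overall parity (XOR of all 32 bits, including p0): 1⊕1⊕0⊕0⊕0⊕0⊕1⊕1⊕0⊕1⊕1⊕0⊕0⊕0⊕1⊕1⊕0⊕0⊕1⊕0⊕1⊕1⊕0⊕0⊕0⊕0⊕1⊕1⊕0⊕0⊕1⊕1 = 1
Overall=1, syndrome position=17 → single-bit error at position 17.

single 17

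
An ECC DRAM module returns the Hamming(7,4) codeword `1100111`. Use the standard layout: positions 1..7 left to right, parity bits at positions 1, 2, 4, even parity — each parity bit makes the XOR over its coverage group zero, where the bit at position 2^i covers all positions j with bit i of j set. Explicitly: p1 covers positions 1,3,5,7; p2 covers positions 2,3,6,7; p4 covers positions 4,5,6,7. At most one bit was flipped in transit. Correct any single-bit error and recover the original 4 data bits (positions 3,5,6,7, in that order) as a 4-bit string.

0110

s1: b1⊕b3⊕b5⊕b7 = 1⊕0⊕1⊕1 = 1
s2: b2⊕b3⊕b6⊕b7 = 1⊕0⊕1⊕1 = 1
s4: b4⊕b5⊕b6⊕b7 = 0⊕1⊕1⊕1 = 1
Syndrome (s4...s1) = 111 → position 7.
Flip bit 7: corrected codeword = 1100110
Data bits at positions 3,5,6,7: 0110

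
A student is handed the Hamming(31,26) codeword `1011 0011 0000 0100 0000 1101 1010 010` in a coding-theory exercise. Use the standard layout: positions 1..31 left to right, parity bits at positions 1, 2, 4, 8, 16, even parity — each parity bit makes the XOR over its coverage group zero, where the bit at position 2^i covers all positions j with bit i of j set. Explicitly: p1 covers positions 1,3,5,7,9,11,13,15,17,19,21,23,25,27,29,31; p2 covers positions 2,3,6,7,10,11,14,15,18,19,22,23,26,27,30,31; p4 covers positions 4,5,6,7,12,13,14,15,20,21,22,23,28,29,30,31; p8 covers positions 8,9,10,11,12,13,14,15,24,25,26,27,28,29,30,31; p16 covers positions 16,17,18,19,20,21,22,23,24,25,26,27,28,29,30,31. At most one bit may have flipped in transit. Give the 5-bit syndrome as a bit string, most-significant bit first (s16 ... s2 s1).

00000

s1: b1⊕b3⊕b5⊕b7⊕b9⊕b11⊕b13⊕b15⊕b17⊕b19⊕b21⊕b23⊕b25⊕b27⊕b29⊕b31 = 1⊕1⊕0⊕1⊕0⊕0⊕0⊕0⊕0⊕0⊕1⊕0⊕1⊕1⊕0⊕0 = 0
s2: b2⊕b3⊕b6⊕b7⊕b10⊕b11⊕b14⊕b15⊕b18⊕b19⊕b22⊕b23⊕b26⊕b27⊕b30⊕b31 = 0⊕1⊕0⊕1⊕0⊕0⊕1⊕0⊕0⊕0⊕1⊕0⊕0⊕1⊕1⊕0 = 0
s4: b4⊕b5⊕b6⊕b7⊕b12⊕b13⊕b14⊕b15⊕b20⊕b21⊕b22⊕b23⊕b28⊕b29⊕b30⊕b31 = 1⊕0⊕0⊕1⊕0⊕0⊕1⊕0⊕0⊕1⊕1⊕0⊕0⊕0⊕1⊕0 = 0
s8: b8⊕b9⊕b10⊕b11⊕b12⊕b13⊕b14⊕b15⊕b24⊕b25⊕b26⊕b27⊕b28⊕b29⊕b30⊕b31 = 1⊕0⊕0⊕0⊕0⊕0⊕1⊕0⊕1⊕1⊕0⊕1⊕0⊕0⊕1⊕0 = 0
s16: b16⊕b17⊕b18⊕b19⊕b20⊕b21⊕b22⊕b23⊕b24⊕b25⊕b26⊕b27⊕b28⊕b29⊕b30⊕b31 = 0⊕0⊕0⊕0⊕0⊕1⊕1⊕0⊕1⊕1⊕0⊕1⊕0⊕0⊕1⊕0 = 0
Syndrome (s16...s1) = 00000 → position 0 (no error).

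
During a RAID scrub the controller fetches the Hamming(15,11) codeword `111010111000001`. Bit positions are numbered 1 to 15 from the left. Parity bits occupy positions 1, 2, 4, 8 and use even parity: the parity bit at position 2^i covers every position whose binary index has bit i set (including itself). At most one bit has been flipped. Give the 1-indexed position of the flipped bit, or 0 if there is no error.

s1: b1⊕b3⊕b5⊕b7⊕b9⊕b11⊕b13⊕b15 = 1⊕1⊕1⊕1⊕1⊕0⊕0⊕1 = 0
s2: b2⊕b3⊕b6⊕b7⊕b10⊕b11⊕b14⊕b15 = 1⊕1⊕0⊕1⊕0⊕0⊕0⊕1 = 0
s4: b4⊕b5⊕b6⊕b7⊕b12⊕b13⊕b14⊕b15 = 0⊕1⊕0⊕1⊕0⊕0⊕0⊕1 = 1
s8: b8⊕b9⊕b10⊕b11⊕b12⊕b13⊕b14⊕b15 = 1⊕1⊕0⊕0⊕0⊕0⊕0⊕1 = 1
Syndrome (s8...s1) = 1100 → position 12.

12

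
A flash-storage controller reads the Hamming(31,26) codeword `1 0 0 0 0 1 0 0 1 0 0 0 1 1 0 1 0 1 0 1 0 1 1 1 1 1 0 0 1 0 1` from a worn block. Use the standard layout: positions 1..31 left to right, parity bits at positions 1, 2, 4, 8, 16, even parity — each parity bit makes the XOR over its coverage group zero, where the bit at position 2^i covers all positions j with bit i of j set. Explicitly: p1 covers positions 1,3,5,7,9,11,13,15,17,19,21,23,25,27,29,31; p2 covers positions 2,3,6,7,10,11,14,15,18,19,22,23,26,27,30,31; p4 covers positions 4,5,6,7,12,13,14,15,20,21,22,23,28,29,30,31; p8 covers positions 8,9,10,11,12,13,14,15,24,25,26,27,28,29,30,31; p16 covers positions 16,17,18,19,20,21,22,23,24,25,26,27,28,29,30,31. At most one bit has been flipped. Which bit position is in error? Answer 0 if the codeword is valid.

s1: b1⊕b3⊕b5⊕b7⊕b9⊕b11⊕b13⊕b15⊕b17⊕b19⊕b21⊕b23⊕b25⊕b27⊕b29⊕b31 = 1⊕0⊕0⊕0⊕1⊕0⊕1⊕0⊕0⊕0⊕0⊕1⊕1⊕0⊕1⊕1 = 1
s2: b2⊕b3⊕b6⊕b7⊕b10⊕b11⊕b14⊕b15⊕b18⊕b19⊕b22⊕b23⊕b26⊕b27⊕b30⊕b31 = 0⊕0⊕1⊕0⊕0⊕0⊕1⊕0⊕1⊕0⊕1⊕1⊕1⊕0⊕0⊕1 = 1
s4: b4⊕b5⊕b6⊕b7⊕b12⊕b13⊕b14⊕b15⊕b20⊕b21⊕b22⊕b23⊕b28⊕b29⊕b30⊕b31 = 0⊕0⊕1⊕0⊕0⊕1⊕1⊕0⊕1⊕0⊕1⊕1⊕0⊕1⊕0⊕1 = 0
s8: b8⊕b9⊕b10⊕b11⊕b12⊕b13⊕b14⊕b15⊕b24⊕b25⊕b26⊕b27⊕b28⊕b29⊕b30⊕b31 = 0⊕1⊕0⊕0⊕0⊕1⊕1⊕0⊕1⊕1⊕1⊕0⊕0⊕1⊕0⊕1 = 0
s16: b16⊕b17⊕b18⊕b19⊕b20⊕b21⊕b22⊕b23⊕b24⊕b25⊕b26⊕b27⊕b28⊕b29⊕b30⊕b31 = 1⊕0⊕1⊕0⊕1⊕0⊕1⊕1⊕1⊕1⊕1⊕0⊕0⊕1⊕0⊕1 = 0
Syndrome (s16...s1) = 00011 → position 3.

3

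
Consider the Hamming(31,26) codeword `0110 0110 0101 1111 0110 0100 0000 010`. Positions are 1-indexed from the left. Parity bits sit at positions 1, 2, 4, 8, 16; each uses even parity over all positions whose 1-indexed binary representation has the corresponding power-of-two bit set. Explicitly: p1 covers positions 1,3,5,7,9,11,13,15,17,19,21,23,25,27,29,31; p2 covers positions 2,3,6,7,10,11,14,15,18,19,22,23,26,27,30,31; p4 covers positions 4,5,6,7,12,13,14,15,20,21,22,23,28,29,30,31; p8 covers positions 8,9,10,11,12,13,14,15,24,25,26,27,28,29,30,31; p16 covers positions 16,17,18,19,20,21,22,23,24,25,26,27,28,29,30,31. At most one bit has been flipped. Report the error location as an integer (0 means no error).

s1: b1⊕b3⊕b5⊕b7⊕b9⊕b11⊕b13⊕b15⊕b17⊕b19⊕b21⊕b23⊕b25⊕b27⊕b29⊕b31 = 0⊕1⊕0⊕1⊕0⊕0⊕1⊕1⊕0⊕1⊕0⊕0⊕0⊕0⊕0⊕0 = 1
s2: b2⊕b3⊕b6⊕b7⊕b10⊕b11⊕b14⊕b15⊕b18⊕b19⊕b22⊕b23⊕b26⊕b27⊕b30⊕b31 = 1⊕1⊕1⊕1⊕1⊕0⊕1⊕1⊕1⊕1⊕1⊕0⊕0⊕0⊕1⊕0 = 1
s4: b4⊕b5⊕b6⊕b7⊕b12⊕b13⊕b14⊕b15⊕b20⊕b21⊕b22⊕b23⊕b28⊕b29⊕b30⊕b31 = 0⊕0⊕1⊕1⊕1⊕1⊕1⊕1⊕0⊕0⊕1⊕0⊕0⊕0⊕1⊕0 = 0
s8: b8⊕b9⊕b10⊕b11⊕b12⊕b13⊕b14⊕b15⊕b24⊕b25⊕b26⊕b27⊕b28⊕b29⊕b30⊕b31 = 0⊕0⊕1⊕0⊕1⊕1⊕1⊕1⊕0⊕0⊕0⊕0⊕0⊕0⊕1⊕0 = 0
s16: b16⊕b17⊕b18⊕b19⊕b20⊕b21⊕b22⊕b23⊕b24⊕b25⊕b26⊕b27⊕b28⊕b29⊕b30⊕b31 = 1⊕0⊕1⊕1⊕0⊕0⊕1⊕0⊕0⊕0⊕0⊕0⊕0⊕0⊕1⊕0 = 1
Syndrome (s16...s1) = 10011 → position 19.

19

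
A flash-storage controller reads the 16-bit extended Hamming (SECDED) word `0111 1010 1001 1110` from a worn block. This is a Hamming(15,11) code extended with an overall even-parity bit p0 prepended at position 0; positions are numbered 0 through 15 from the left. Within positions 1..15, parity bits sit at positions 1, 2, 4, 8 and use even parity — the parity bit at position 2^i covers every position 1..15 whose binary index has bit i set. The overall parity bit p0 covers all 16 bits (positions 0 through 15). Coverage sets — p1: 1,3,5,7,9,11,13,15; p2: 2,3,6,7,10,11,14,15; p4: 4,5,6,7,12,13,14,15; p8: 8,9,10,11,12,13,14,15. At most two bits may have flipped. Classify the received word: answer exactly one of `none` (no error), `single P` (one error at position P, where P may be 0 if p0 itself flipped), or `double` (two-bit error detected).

double

s1: b1⊕b3⊕b5⊕b7⊕b9⊕b11⊕b13⊕b15 = 1⊕1⊕0⊕0⊕0⊕1⊕1⊕0 = 0
s2: b2⊕b3⊕b6⊕b7⊕b10⊕b11⊕b14⊕b15 = 1⊕1⊕1⊕0⊕0⊕1⊕1⊕0 = 1
s4: b4⊕b5⊕b6⊕b7⊕b12⊕b13⊕b14⊕b15 = 1⊕0⊕1⊕0⊕1⊕1⊕1⊕0 = 1
s8: b8⊕b9⊕b10⊕b11⊕b12⊕b13⊕b14⊕b15 = 1⊕0⊕0⊕1⊕1⊕1⊕1⊕0 = 1
Syndrome (s8...s1) = 1110 → position 14.
Overall parity (XOR of all 16 bits, including p0): 0⊕1⊕1⊕1⊕1⊕0⊕1⊕0⊕1⊕0⊕0⊕1⊕1⊕1⊕1⊕0 = 0
Overall=0, syndrome position=14 → double-bit error detected (uncorrectable).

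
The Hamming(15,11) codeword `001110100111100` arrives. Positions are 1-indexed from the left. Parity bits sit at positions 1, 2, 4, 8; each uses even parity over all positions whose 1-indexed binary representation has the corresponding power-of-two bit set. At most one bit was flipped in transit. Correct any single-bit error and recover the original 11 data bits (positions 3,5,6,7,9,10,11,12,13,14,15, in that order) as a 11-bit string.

s1: b1⊕b3⊕b5⊕b7⊕b9⊕b11⊕b13⊕b15 = 0⊕1⊕1⊕1⊕0⊕1⊕1⊕0 = 1
s2: b2⊕b3⊕b6⊕b7⊕b10⊕b11⊕b14⊕b15 = 0⊕1⊕0⊕1⊕1⊕1⊕0⊕0 = 0
s4: b4⊕b5⊕b6⊕b7⊕b12⊕b13⊕b14⊕b15 = 1⊕1⊕0⊕1⊕1⊕1⊕0⊕0 = 1
s8: b8⊕b9⊕b10⊕b11⊕b12⊕b13⊕b14⊕b15 = 0⊕0⊕1⊕1⊕1⊕1⊕0⊕0 = 0
Syndrome (s8...s1) = 0101 → position 5.
Flip bit 5: corrected codeword = 001100100111100
Data bits at positions 3,5,6,7,9,10,11,12,13,14,15: 10010111100

10010111100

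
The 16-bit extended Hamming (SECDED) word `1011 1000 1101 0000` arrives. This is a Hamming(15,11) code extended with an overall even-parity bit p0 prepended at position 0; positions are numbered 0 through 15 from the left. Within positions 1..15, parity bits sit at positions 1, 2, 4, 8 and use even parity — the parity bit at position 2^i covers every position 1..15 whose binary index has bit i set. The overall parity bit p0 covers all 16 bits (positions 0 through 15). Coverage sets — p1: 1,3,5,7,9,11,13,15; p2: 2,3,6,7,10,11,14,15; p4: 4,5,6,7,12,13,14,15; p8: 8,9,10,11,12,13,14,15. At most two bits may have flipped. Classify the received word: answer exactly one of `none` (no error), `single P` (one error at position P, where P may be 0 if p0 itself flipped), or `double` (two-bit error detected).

single 15

s1: b1⊕b3⊕b5⊕b7⊕b9⊕b11⊕b13⊕b15 = 0⊕1⊕0⊕0⊕1⊕1⊕0⊕0 = 1
s2: b2⊕b3⊕b6⊕b7⊕b10⊕b11⊕b14⊕b15 = 1⊕1⊕0⊕0⊕0⊕1⊕0⊕0 = 1
s4: b4⊕b5⊕b6⊕b7⊕b12⊕b13⊕b14⊕b15 = 1⊕0⊕0⊕0⊕0⊕0⊕0⊕0 = 1
s8: b8⊕b9⊕b10⊕b11⊕b12⊕b13⊕b14⊕b15 = 1⊕1⊕0⊕1⊕0⊕0⊕0⊕0 = 1
Syndrome (s8...s1) = 1111 → position 15.
Overall parity (XOR of all 16 bits, including p0): 1⊕0⊕1⊕1⊕1⊕0⊕0⊕0⊕1⊕1⊕0⊕1⊕0⊕0⊕0⊕0 = 1
Overall=1, syndrome position=15 → single-bit error at position 15.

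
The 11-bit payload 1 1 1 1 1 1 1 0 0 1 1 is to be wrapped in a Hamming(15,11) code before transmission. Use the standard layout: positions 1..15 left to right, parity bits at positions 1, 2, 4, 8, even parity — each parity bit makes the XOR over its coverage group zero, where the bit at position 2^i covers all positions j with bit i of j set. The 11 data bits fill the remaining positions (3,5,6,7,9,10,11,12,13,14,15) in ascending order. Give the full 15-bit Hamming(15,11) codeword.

Place data bits at non-power-of-two positions: b3=1, b5=1, b6=1, b7=1, b9=1, b10=1, b11=1, b12=0, b13=0, b14=1, b15=1.
p1 = XOR of data positions {3,5,7,9,11,13,15} = 1⊕1⊕1⊕1⊕1⊕0⊕1 = 0
p2 = XOR of data positions {3,6,7,10,11,14,15} = 1⊕1⊕1⊕1⊕1⊕1⊕1 = 1
p4 = XOR of data positions {5,6,7,12,13,14,15} = 1⊕1⊕1⊕0⊕0⊕1⊕1 = 1
p8 = XOR of data positions {9,10,11,12,13,14,15} = 1⊕1⊕1⊕0⊕0⊕1⊕1 = 1
Codeword b1..b15 = 011111111110011

011111111110011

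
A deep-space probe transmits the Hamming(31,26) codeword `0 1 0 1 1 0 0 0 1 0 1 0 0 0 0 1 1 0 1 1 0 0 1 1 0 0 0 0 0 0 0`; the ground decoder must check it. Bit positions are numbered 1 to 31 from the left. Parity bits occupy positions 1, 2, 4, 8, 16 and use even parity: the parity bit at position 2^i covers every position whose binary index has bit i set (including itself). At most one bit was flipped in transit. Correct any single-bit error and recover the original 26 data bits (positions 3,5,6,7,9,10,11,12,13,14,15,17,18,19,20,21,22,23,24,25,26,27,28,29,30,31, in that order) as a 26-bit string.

01001010000101100110000000

s1: b1⊕b3⊕b5⊕b7⊕b9⊕b11⊕b13⊕b15⊕b17⊕b19⊕b21⊕b23⊕b25⊕b27⊕b29⊕b31 = 0⊕0⊕1⊕0⊕1⊕1⊕0⊕0⊕1⊕1⊕0⊕1⊕0⊕0⊕0⊕0 = 0
s2: b2⊕b3⊕b6⊕b7⊕b10⊕b11⊕b14⊕b15⊕b18⊕b19⊕b22⊕b23⊕b26⊕b27⊕b30⊕b31 = 1⊕0⊕0⊕0⊕0⊕1⊕0⊕0⊕0⊕1⊕0⊕1⊕0⊕0⊕0⊕0 = 0
s4: b4⊕b5⊕b6⊕b7⊕b12⊕b13⊕b14⊕b15⊕b20⊕b21⊕b22⊕b23⊕b28⊕b29⊕b30⊕b31 = 1⊕1⊕0⊕0⊕0⊕0⊕0⊕0⊕1⊕0⊕0⊕1⊕0⊕0⊕0⊕0 = 0
s8: b8⊕b9⊕b10⊕b11⊕b12⊕b13⊕b14⊕b15⊕b24⊕b25⊕b26⊕b27⊕b28⊕b29⊕b30⊕b31 = 0⊕1⊕0⊕1⊕0⊕0⊕0⊕0⊕1⊕0⊕0⊕0⊕0⊕0⊕0⊕0 = 1
s16: b16⊕b17⊕b18⊕b19⊕b20⊕b21⊕b22⊕b23⊕b24⊕b25⊕b26⊕b27⊕b28⊕b29⊕b30⊕b31 = 1⊕1⊕0⊕1⊕1⊕0⊕0⊕1⊕1⊕0⊕0⊕0⊕0⊕0⊕0⊕0 = 0
Syndrome (s16...s1) = 01000 → position 8.
Flip bit 8: corrected codeword = 0101100110100001101100110000000
Data bits at positions 3,5,6,7,9,10,11,12,13,14,15,17,18,19,20,21,22,23,24,25,26,27,28,29,30,31: 01001010000101100110000000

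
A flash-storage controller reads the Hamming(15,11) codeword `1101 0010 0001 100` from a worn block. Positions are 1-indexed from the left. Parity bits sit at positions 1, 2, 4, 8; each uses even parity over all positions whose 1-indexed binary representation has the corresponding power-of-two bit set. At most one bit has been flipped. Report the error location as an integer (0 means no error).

1

s1: b1⊕b3⊕b5⊕b7⊕b9⊕b11⊕b13⊕b15 = 1⊕0⊕0⊕1⊕0⊕0⊕1⊕0 = 1
s2: b2⊕b3⊕b6⊕b7⊕b10⊕b11⊕b14⊕b15 = 1⊕0⊕0⊕1⊕0⊕0⊕0⊕0 = 0
s4: b4⊕b5⊕b6⊕b7⊕b12⊕b13⊕b14⊕b15 = 1⊕0⊕0⊕1⊕1⊕1⊕0⊕0 = 0
s8: b8⊕b9⊕b10⊕b11⊕b12⊕b13⊕b14⊕b15 = 0⊕0⊕0⊕0⊕1⊕1⊕0⊕0 = 0
Syndrome (s8...s1) = 0001 → position 1.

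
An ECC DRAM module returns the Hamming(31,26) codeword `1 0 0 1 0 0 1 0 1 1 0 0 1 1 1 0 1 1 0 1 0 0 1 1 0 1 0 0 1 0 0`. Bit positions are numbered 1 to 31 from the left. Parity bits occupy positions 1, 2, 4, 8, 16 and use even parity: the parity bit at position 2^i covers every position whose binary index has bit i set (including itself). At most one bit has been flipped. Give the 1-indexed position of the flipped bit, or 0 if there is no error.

s1: b1⊕b3⊕b5⊕b7⊕b9⊕b11⊕b13⊕b15⊕b17⊕b19⊕b21⊕b23⊕b25⊕b27⊕b29⊕b31 = 1⊕0⊕0⊕1⊕1⊕0⊕1⊕1⊕1⊕0⊕0⊕1⊕0⊕0⊕1⊕0 = 0
s2: b2⊕b3⊕b6⊕b7⊕b10⊕b11⊕b14⊕b15⊕b18⊕b19⊕b22⊕b23⊕b26⊕b27⊕b30⊕b31 = 0⊕0⊕0⊕1⊕1⊕0⊕1⊕1⊕1⊕0⊕0⊕1⊕1⊕0⊕0⊕0 = 1
s4: b4⊕b5⊕b6⊕b7⊕b12⊕b13⊕b14⊕b15⊕b20⊕b21⊕b22⊕b23⊕b28⊕b29⊕b30⊕b31 = 1⊕0⊕0⊕1⊕0⊕1⊕1⊕1⊕1⊕0⊕0⊕1⊕0⊕1⊕0⊕0 = 0
s8: b8⊕b9⊕b10⊕b11⊕b12⊕b13⊕b14⊕b15⊕b24⊕b25⊕b26⊕b27⊕b28⊕b29⊕b30⊕b31 = 0⊕1⊕1⊕0⊕0⊕1⊕1⊕1⊕1⊕0⊕1⊕0⊕0⊕1⊕0⊕0 = 0
s16: b16⊕b17⊕b18⊕b19⊕b20⊕b21⊕b22⊕b23⊕b24⊕b25⊕b26⊕b27⊕b28⊕b29⊕b30⊕b31 = 0⊕1⊕1⊕0⊕1⊕0⊕0⊕1⊕1⊕0⊕1⊕0⊕0⊕1⊕0⊕0 = 1
Syndrome (s16...s1) = 10010 → position 18.

18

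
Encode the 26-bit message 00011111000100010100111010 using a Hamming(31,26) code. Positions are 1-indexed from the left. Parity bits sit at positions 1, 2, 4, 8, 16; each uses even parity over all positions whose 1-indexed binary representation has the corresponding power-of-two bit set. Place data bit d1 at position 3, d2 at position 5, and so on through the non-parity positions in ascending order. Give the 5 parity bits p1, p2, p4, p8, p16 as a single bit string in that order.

11001

Place data bits at non-power-of-two positions: b3=0, b5=0, b6=0, b7=1, b9=1, b10=1, b11=1, b12=1, b13=0, b14=0, b15=0, b17=1, b18=0, b19=0, b20=0, b21=1, b22=0, b23=1, b24=0, b25=0, b26=1, b27=1, b28=1, b29=0, b30=1, b31=0.
p1 = XOR of data positions {3,5,7,9,11,13,15,17,19,21,23,25,27,29,31} = 0⊕0⊕1⊕1⊕1⊕0⊕0⊕1⊕0⊕1⊕1⊕0⊕1⊕0⊕0 = 1
p2 = XOR of data positions {3,6,7,10,11,14,15,18,19,22,23,26,27,30,31} = 0⊕0⊕1⊕1⊕1⊕0⊕0⊕0⊕0⊕0⊕1⊕1⊕1⊕1⊕0 = 1
p4 = XOR of data positions {5,6,7,12,13,14,15,20,21,22,23,28,29,30,31} = 0⊕0⊕1⊕1⊕0⊕0⊕0⊕0⊕1⊕0⊕1⊕1⊕0⊕1⊕0 = 0
p8 = XOR of data positions {9,10,11,12,13,14,15,24,25,26,27,28,29,30,31} = 1⊕1⊕1⊕1⊕0⊕0⊕0⊕0⊕0⊕1⊕1⊕1⊕0⊕1⊕0 = 0
p16 = XOR of data positions {17,18,19,20,21,22,23,24,25,26,27,28,29,30,31} = 1⊕0⊕0⊕0⊕1⊕0⊕1⊕0⊕0⊕1⊕1⊕1⊕0⊕1⊕0 = 1
Parity bits p1,p2,p4,p8,p16 = 11001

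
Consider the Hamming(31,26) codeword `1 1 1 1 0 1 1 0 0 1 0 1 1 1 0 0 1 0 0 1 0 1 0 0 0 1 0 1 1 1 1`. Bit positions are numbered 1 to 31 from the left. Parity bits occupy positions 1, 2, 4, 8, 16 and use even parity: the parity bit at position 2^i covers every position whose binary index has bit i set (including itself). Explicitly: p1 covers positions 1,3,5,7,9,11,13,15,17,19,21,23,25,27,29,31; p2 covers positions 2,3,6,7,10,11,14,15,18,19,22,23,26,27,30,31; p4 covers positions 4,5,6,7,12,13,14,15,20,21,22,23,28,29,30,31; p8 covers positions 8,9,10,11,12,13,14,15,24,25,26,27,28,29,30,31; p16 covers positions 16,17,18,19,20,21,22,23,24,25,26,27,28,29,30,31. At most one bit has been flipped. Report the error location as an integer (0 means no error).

s1: b1⊕b3⊕b5⊕b7⊕b9⊕b11⊕b13⊕b15⊕b17⊕b19⊕b21⊕b23⊕b25⊕b27⊕b29⊕b31 = 1⊕1⊕0⊕1⊕0⊕0⊕1⊕0⊕1⊕0⊕0⊕0⊕0⊕0⊕1⊕1 = 1
s2: b2⊕b3⊕b6⊕b7⊕b10⊕b11⊕b14⊕b15⊕b18⊕b19⊕b22⊕b23⊕b26⊕b27⊕b30⊕b31 = 1⊕1⊕1⊕1⊕1⊕0⊕1⊕0⊕0⊕0⊕1⊕0⊕1⊕0⊕1⊕1 = 0
s4: b4⊕b5⊕b6⊕b7⊕b12⊕b13⊕b14⊕b15⊕b20⊕b21⊕b22⊕b23⊕b28⊕b29⊕b30⊕b31 = 1⊕0⊕1⊕1⊕1⊕1⊕1⊕0⊕1⊕0⊕1⊕0⊕1⊕1⊕1⊕1 = 0
s8: b8⊕b9⊕b10⊕b11⊕b12⊕b13⊕b14⊕b15⊕b24⊕b25⊕b26⊕b27⊕b28⊕b29⊕b30⊕b31 = 0⊕0⊕1⊕0⊕1⊕1⊕1⊕0⊕0⊕0⊕1⊕0⊕1⊕1⊕1⊕1 = 1
s16: b16⊕b17⊕b18⊕b19⊕b20⊕b21⊕b22⊕b23⊕b24⊕b25⊕b26⊕b27⊕b28⊕b29⊕b30⊕b31 = 0⊕1⊕0⊕0⊕1⊕0⊕1⊕0⊕0⊕0⊕1⊕0⊕1⊕1⊕1⊕1 = 0
Syndrome (s16...s1) = 01001 → position 9.

9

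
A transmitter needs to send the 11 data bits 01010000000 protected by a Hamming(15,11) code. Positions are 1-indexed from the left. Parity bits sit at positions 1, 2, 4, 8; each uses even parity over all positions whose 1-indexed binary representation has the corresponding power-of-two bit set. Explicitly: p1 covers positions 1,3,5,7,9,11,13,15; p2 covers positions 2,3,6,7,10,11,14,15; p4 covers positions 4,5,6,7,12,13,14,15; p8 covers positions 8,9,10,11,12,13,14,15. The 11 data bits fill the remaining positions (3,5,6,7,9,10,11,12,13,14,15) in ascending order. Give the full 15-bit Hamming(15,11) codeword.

Place data bits at non-power-of-two positions: b3=0, b5=1, b6=0, b7=1, b9=0, b10=0, b11=0, b12=0, b13=0, b14=0, b15=0.
p1 = XOR of data positions {3,5,7,9,11,13,15} = 0⊕1⊕1⊕0⊕0⊕0⊕0 = 0
p2 = XOR of data positions {3,6,7,10,11,14,15} = 0⊕0⊕1⊕0⊕0⊕0⊕0 = 1
p4 = XOR of data positions {5,6,7,12,13,14,15} = 1⊕0⊕1⊕0⊕0⊕0⊕0 = 0
p8 = XOR of data positions {9,10,11,12,13,14,15} = 0⊕0⊕0⊕0⊕0⊕0⊕0 = 0
Codeword b1..b15 = 010010100000000

010010100000000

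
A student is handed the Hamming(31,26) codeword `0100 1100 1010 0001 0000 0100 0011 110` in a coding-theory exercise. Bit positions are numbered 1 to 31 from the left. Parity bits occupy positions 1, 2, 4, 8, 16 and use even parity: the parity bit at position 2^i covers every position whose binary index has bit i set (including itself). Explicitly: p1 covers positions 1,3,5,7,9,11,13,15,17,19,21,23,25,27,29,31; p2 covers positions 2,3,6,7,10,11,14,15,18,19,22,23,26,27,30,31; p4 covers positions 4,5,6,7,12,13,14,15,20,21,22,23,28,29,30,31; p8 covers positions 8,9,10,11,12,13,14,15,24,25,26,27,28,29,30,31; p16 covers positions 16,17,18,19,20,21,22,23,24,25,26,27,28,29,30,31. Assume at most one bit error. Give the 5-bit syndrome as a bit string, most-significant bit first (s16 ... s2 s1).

00001

s1: b1⊕b3⊕b5⊕b7⊕b9⊕b11⊕b13⊕b15⊕b17⊕b19⊕b21⊕b23⊕b25⊕b27⊕b29⊕b31 = 0⊕0⊕1⊕0⊕1⊕1⊕0⊕0⊕0⊕0⊕0⊕0⊕0⊕1⊕1⊕0 = 1
s2: b2⊕b3⊕b6⊕b7⊕b10⊕b11⊕b14⊕b15⊕b18⊕b19⊕b22⊕b23⊕b26⊕b27⊕b30⊕b31 = 1⊕0⊕1⊕0⊕0⊕1⊕0⊕0⊕0⊕0⊕1⊕0⊕0⊕1⊕1⊕0 = 0
s4: b4⊕b5⊕b6⊕b7⊕b12⊕b13⊕b14⊕b15⊕b20⊕b21⊕b22⊕b23⊕b28⊕b29⊕b30⊕b31 = 0⊕1⊕1⊕0⊕0⊕0⊕0⊕0⊕0⊕0⊕1⊕0⊕1⊕1⊕1⊕0 = 0
s8: b8⊕b9⊕b10⊕b11⊕b12⊕b13⊕b14⊕b15⊕b24⊕b25⊕b26⊕b27⊕b28⊕b29⊕b30⊕b31 = 0⊕1⊕0⊕1⊕0⊕0⊕0⊕0⊕0⊕0⊕0⊕1⊕1⊕1⊕1⊕0 = 0
s16: b16⊕b17⊕b18⊕b19⊕b20⊕b21⊕b22⊕b23⊕b24⊕b25⊕b26⊕b27⊕b28⊕b29⊕b30⊕b31 = 1⊕0⊕0⊕0⊕0⊕0⊕1⊕0⊕0⊕0⊕0⊕1⊕1⊕1⊕1⊕0 = 0
Syndrome (s16...s1) = 00001 → position 1.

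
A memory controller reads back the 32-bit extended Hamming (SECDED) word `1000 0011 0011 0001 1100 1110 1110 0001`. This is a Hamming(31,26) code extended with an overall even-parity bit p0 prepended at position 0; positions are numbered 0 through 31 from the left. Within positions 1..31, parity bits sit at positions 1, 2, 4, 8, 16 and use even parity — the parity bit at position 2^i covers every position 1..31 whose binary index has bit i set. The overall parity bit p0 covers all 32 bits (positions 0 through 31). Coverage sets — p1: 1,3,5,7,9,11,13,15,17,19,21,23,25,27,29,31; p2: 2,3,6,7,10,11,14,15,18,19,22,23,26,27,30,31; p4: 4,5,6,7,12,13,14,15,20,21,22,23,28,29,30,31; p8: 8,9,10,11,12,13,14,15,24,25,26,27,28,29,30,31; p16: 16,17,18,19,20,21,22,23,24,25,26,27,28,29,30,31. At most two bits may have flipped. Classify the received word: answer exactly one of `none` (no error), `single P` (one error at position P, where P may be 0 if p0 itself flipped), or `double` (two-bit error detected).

s1: b1⊕b3⊕b5⊕b7⊕b9⊕b11⊕b13⊕b15⊕b17⊕b19⊕b21⊕b23⊕b25⊕b27⊕b29⊕b31 = 0⊕0⊕0⊕1⊕0⊕1⊕0⊕1⊕1⊕0⊕1⊕0⊕1⊕0⊕0⊕1 = 1
s2: b2⊕b3⊕b6⊕b7⊕b10⊕b11⊕b14⊕b15⊕b18⊕b19⊕b22⊕b23⊕b26⊕b27⊕b30⊕b31 = 0⊕0⊕1⊕1⊕1⊕1⊕0⊕1⊕0⊕0⊕1⊕0⊕1⊕0⊕0⊕1 = 0
s4: b4⊕b5⊕b6⊕b7⊕b12⊕b13⊕b14⊕b15⊕b20⊕b21⊕b22⊕b23⊕b28⊕b29⊕b30⊕b31 = 0⊕0⊕1⊕1⊕0⊕0⊕0⊕1⊕1⊕1⊕1⊕0⊕0⊕0⊕0⊕1 = 1
s8: b8⊕b9⊕b10⊕b11⊕b12⊕b13⊕b14⊕b15⊕b24⊕b25⊕b26⊕b27⊕b28⊕b29⊕b30⊕b31 = 0⊕0⊕1⊕1⊕0⊕0⊕0⊕1⊕1⊕1⊕1⊕0⊕0⊕0⊕0⊕1 = 1
s16: b16⊕b17⊕b18⊕b19⊕b20⊕b21⊕b22⊕b23⊕b24⊕b25⊕b26⊕b27⊕b28⊕b29⊕b30⊕b31 = 1⊕1⊕0⊕0⊕1⊕1⊕1⊕0⊕1⊕1⊕1⊕0⊕0⊕0⊕0⊕1 = 1
Syndrome (s16...s1) = 11101 → position 29.
Overall parity (XOR of all 32 bits, including p0): 1⊕0⊕0⊕0⊕0⊕0⊕1⊕1⊕0⊕0⊕1⊕1⊕0⊕0⊕0⊕1⊕1⊕1⊕0⊕0⊕1⊕1⊕1⊕0⊕1⊕1⊕1⊕0⊕0⊕0⊕0⊕1 = 1
Overall=1, syndrome position=29 → single-bit error at position 29.

single 29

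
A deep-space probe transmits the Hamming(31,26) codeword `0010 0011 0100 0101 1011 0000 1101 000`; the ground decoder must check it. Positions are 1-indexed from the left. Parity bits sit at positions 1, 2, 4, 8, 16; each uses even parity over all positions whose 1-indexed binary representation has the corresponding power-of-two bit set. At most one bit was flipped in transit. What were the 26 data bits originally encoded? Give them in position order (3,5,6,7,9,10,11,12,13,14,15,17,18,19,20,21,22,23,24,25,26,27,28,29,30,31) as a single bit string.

s1: b1⊕b3⊕b5⊕b7⊕b9⊕b11⊕b13⊕b15⊕b17⊕b19⊕b21⊕b23⊕b25⊕b27⊕b29⊕b31 = 0⊕1⊕0⊕1⊕0⊕0⊕0⊕0⊕1⊕1⊕0⊕0⊕1⊕0⊕0⊕0 = 1
s2: b2⊕b3⊕b6⊕b7⊕b10⊕b11⊕b14⊕b15⊕b18⊕b19⊕b22⊕b23⊕b26⊕b27⊕b30⊕b31 = 0⊕1⊕0⊕1⊕1⊕0⊕1⊕0⊕0⊕1⊕0⊕0⊕1⊕0⊕0⊕0 = 0
s4: b4⊕b5⊕b6⊕b7⊕b12⊕b13⊕b14⊕b15⊕b20⊕b21⊕b22⊕b23⊕b28⊕b29⊕b30⊕b31 = 0⊕0⊕0⊕1⊕0⊕0⊕1⊕0⊕1⊕0⊕0⊕0⊕1⊕0⊕0⊕0 = 0
s8: b8⊕b9⊕b10⊕b11⊕b12⊕b13⊕b14⊕b15⊕b24⊕b25⊕b26⊕b27⊕b28⊕b29⊕b30⊕b31 = 1⊕0⊕1⊕0⊕0⊕0⊕1⊕0⊕0⊕1⊕1⊕0⊕1⊕0⊕0⊕0 = 0
s16: b16⊕b17⊕b18⊕b19⊕b20⊕b21⊕b22⊕b23⊕b24⊕b25⊕b26⊕b27⊕b28⊕b29⊕b30⊕b31 = 1⊕1⊕0⊕1⊕1⊕0⊕0⊕0⊕0⊕1⊕1⊕0⊕1⊕0⊕0⊕0 = 1
Syndrome (s16...s1) = 10001 → position 17.
Flip bit 17: corrected codeword = 0010001101000101001100001101000
Data bits at positions 3,5,6,7,9,10,11,12,13,14,15,17,18,19,20,21,22,23,24,25,26,27,28,29,30,31: 10010100010001100001101000

10010100010001100001101000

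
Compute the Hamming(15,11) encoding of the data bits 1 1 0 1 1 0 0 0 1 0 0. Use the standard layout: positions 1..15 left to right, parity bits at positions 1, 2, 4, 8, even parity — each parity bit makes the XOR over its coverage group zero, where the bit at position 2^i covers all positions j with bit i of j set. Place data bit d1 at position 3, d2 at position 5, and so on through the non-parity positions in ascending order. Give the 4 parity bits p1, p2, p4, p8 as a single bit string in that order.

1010

Place data bits at non-power-of-two positions: b3=1, b5=1, b6=0, b7=1, b9=1, b10=0, b11=0, b12=0, b13=1, b14=0, b15=0.
p1 = XOR of data positions {3,5,7,9,11,13,15} = 1⊕1⊕1⊕1⊕0⊕1⊕0 = 1
p2 = XOR of data positions {3,6,7,10,11,14,15} = 1⊕0⊕1⊕0⊕0⊕0⊕0 = 0
p4 = XOR of data positions {5,6,7,12,13,14,15} = 1⊕0⊕1⊕0⊕1⊕0⊕0 = 1
p8 = XOR of data positions {9,10,11,12,13,14,15} = 1⊕0⊕0⊕0⊕1⊕0⊕0 = 0
Parity bits p1,p2,p4,p8 = 1010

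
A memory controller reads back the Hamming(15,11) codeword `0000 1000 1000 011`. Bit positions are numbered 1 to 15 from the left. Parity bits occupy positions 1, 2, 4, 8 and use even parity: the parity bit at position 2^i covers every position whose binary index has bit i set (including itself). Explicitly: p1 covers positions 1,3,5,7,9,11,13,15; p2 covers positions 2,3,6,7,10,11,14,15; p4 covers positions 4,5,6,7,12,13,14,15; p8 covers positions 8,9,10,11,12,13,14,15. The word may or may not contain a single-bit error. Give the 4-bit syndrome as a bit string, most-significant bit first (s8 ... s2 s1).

s1: b1⊕b3⊕b5⊕b7⊕b9⊕b11⊕b13⊕b15 = 0⊕0⊕1⊕0⊕1⊕0⊕0⊕1 = 1
s2: b2⊕b3⊕b6⊕b7⊕b10⊕b11⊕b14⊕b15 = 0⊕0⊕0⊕0⊕0⊕0⊕1⊕1 = 0
s4: b4⊕b5⊕b6⊕b7⊕b12⊕b13⊕b14⊕b15 = 0⊕1⊕0⊕0⊕0⊕0⊕1⊕1 = 1
s8: b8⊕b9⊕b10⊕b11⊕b12⊕b13⊕b14⊕b15 = 0⊕1⊕0⊕0⊕0⊕0⊕1⊕1 = 1
Syndrome (s8...s1) = 1101 → position 13.

1101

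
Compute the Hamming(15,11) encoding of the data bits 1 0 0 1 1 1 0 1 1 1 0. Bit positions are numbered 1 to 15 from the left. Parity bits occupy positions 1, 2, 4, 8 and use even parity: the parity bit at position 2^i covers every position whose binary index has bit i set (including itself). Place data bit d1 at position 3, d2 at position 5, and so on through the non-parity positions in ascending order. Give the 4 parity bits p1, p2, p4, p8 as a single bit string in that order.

0001

Place data bits at non-power-of-two positions: b3=1, b5=0, b6=0, b7=1, b9=1, b10=1, b11=0, b12=1, b13=1, b14=1, b15=0.
p1 = XOR of data positions {3,5,7,9,11,13,15} = 1⊕0⊕1⊕1⊕0⊕1⊕0 = 0
p2 = XOR of data positions {3,6,7,10,11,14,15} = 1⊕0⊕1⊕1⊕0⊕1⊕0 = 0
p4 = XOR of data positions {5,6,7,12,13,14,15} = 0⊕0⊕1⊕1⊕1⊕1⊕0 = 0
p8 = XOR of data positions {9,10,11,12,13,14,15} = 1⊕1⊕0⊕1⊕1⊕1⊕0 = 1
Parity bits p1,p2,p4,p8 = 0001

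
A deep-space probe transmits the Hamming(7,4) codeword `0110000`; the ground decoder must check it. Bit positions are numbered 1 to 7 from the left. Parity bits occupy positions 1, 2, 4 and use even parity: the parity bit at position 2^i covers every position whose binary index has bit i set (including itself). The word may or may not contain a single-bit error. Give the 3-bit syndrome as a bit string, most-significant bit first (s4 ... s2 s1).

001

s1: b1⊕b3⊕b5⊕b7 = 0⊕1⊕0⊕0 = 1
s2: b2⊕b3⊕b6⊕b7 = 1⊕1⊕0⊕0 = 0
s4: b4⊕b5⊕b6⊕b7 = 0⊕0⊕0⊕0 = 0
Syndrome (s4...s1) = 001 → position 1.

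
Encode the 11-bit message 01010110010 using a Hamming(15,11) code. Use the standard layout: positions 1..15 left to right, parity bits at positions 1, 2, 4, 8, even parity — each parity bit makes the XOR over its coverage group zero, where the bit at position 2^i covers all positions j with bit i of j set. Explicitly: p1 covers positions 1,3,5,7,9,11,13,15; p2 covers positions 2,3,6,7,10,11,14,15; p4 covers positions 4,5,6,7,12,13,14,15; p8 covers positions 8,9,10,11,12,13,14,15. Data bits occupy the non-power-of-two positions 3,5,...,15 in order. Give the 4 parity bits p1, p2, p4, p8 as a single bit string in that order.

Place data bits at non-power-of-two positions: b3=0, b5=1, b6=0, b7=1, b9=0, b10=1, b11=1, b12=0, b13=0, b14=1, b15=0.
p1 = XOR of data positions {3,5,7,9,11,13,15} = 0⊕1⊕1⊕0⊕1⊕0⊕0 = 1
p2 = XOR of data positions {3,6,7,10,11,14,15} = 0⊕0⊕1⊕1⊕1⊕1⊕0 = 0
p4 = XOR of data positions {5,6,7,12,13,14,15} = 1⊕0⊕1⊕0⊕0⊕1⊕0 = 1
p8 = XOR of data positions {9,10,11,12,13,14,15} = 0⊕1⊕1⊕0⊕0⊕1⊕0 = 1
Parity bits p1,p2,p4,p8 = 1011

1011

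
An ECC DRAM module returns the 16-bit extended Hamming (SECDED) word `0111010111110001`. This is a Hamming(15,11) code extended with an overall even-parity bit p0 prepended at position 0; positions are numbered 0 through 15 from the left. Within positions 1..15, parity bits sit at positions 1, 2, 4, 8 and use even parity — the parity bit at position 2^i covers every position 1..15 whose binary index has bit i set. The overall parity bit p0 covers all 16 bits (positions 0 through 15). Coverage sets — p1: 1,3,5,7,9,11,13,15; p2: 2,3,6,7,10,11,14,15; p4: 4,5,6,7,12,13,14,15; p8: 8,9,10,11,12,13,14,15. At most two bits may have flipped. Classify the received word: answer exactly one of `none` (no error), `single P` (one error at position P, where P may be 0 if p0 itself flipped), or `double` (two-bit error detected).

double

s1: b1⊕b3⊕b5⊕b7⊕b9⊕b11⊕b13⊕b15 = 1⊕1⊕1⊕1⊕1⊕1⊕0⊕1 = 1
s2: b2⊕b3⊕b6⊕b7⊕b10⊕b11⊕b14⊕b15 = 1⊕1⊕0⊕1⊕1⊕1⊕0⊕1 = 0
s4: b4⊕b5⊕b6⊕b7⊕b12⊕b13⊕b14⊕b15 = 0⊕1⊕0⊕1⊕0⊕0⊕0⊕1 = 1
s8: b8⊕b9⊕b10⊕b11⊕b12⊕b13⊕b14⊕b15 = 1⊕1⊕1⊕1⊕0⊕0⊕0⊕1 = 1
Syndrome (s8...s1) = 1101 → position 13.
Overall parity (XOR of all 16 bits, including p0): 0⊕1⊕1⊕1⊕0⊕1⊕0⊕1⊕1⊕1⊕1⊕1⊕0⊕0⊕0⊕1 = 0
Overall=0, syndrome position=13 → double-bit error detected (uncorrectable).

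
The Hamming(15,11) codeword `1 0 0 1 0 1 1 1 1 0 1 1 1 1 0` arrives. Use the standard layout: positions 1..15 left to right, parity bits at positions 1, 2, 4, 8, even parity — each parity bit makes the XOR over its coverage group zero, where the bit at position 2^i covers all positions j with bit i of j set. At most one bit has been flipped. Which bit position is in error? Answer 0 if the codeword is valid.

1

s1: b1⊕b3⊕b5⊕b7⊕b9⊕b11⊕b13⊕b15 = 1⊕0⊕0⊕1⊕1⊕1⊕1⊕0 = 1
s2: b2⊕b3⊕b6⊕b7⊕b10⊕b11⊕b14⊕b15 = 0⊕0⊕1⊕1⊕0⊕1⊕1⊕0 = 0
s4: b4⊕b5⊕b6⊕b7⊕b12⊕b13⊕b14⊕b15 = 1⊕0⊕1⊕1⊕1⊕1⊕1⊕0 = 0
s8: b8⊕b9⊕b10⊕b11⊕b12⊕b13⊕b14⊕b15 = 1⊕1⊕0⊕1⊕1⊕1⊕1⊕0 = 0
Syndrome (s8...s1) = 0001 → position 1.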